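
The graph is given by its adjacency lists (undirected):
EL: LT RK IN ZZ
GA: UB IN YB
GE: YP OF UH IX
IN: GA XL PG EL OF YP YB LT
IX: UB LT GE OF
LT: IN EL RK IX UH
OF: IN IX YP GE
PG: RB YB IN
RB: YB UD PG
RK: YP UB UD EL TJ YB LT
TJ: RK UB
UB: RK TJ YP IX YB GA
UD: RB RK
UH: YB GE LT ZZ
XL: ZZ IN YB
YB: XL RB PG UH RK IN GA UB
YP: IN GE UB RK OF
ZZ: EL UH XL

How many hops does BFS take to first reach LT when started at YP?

Level 0: YP
Level 1: GE, IN, OF, RK, UB
Level 2: EL, GA, IX, LT, PG, TJ, UD, UH, XL, YB
Level 3: RB, ZZ
LT first appears at level 2.

2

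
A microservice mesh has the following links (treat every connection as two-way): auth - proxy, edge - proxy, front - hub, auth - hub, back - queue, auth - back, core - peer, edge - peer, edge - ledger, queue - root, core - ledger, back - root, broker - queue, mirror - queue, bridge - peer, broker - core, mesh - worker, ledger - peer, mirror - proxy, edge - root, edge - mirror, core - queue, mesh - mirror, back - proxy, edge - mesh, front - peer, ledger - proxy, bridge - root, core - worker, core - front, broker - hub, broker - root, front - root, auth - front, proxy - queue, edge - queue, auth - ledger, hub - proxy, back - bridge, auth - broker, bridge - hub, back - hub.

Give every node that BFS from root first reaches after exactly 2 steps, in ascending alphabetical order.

Level 0: root
Level 1: back, bridge, broker, edge, front, queue
Level 2: auth, core, hub, ledger, mesh, mirror, peer, proxy
Level 3: worker

auth, core, hub, ledger, mesh, mirror, peer, proxy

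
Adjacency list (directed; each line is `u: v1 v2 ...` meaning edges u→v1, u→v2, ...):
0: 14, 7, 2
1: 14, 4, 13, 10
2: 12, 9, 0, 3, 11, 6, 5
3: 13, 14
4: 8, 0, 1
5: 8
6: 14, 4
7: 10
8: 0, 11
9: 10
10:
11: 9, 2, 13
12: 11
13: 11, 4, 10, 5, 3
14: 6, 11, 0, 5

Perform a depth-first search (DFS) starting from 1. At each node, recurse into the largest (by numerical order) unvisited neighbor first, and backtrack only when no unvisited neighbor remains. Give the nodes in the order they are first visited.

1 14 11 13 10 5 8 0 7 2 12 9 6 4 3

Visit 1
1 → 14
14 → 11
11 → 13
13 → 10
13 → 5
5 → 8
8 → 0
0 → 7
0 → 2
2 → 12
2 → 9
2 → 6
6 → 4
2 → 3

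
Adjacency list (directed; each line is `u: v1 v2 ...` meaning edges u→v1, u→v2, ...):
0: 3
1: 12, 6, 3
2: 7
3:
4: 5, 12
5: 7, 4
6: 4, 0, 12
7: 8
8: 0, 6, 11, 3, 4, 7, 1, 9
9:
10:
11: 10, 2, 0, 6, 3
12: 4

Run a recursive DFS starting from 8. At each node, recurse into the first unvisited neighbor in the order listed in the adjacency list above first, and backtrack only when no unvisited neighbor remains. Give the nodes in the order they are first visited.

8 -> 0 -> 3 -> 6 -> 4 -> 5 -> 7 -> 12 -> 11 -> 10 -> 2 -> 1 -> 9

Visit 8
8 → 0
0 → 3
8 → 6
6 → 4
4 → 5
5 → 7
4 → 12
8 → 11
11 → 10
11 → 2
8 → 1
8 → 9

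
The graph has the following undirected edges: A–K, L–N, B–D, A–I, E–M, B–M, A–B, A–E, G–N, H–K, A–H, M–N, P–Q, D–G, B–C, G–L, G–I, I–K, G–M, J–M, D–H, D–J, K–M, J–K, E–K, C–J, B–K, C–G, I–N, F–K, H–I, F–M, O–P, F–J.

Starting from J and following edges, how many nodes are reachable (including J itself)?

14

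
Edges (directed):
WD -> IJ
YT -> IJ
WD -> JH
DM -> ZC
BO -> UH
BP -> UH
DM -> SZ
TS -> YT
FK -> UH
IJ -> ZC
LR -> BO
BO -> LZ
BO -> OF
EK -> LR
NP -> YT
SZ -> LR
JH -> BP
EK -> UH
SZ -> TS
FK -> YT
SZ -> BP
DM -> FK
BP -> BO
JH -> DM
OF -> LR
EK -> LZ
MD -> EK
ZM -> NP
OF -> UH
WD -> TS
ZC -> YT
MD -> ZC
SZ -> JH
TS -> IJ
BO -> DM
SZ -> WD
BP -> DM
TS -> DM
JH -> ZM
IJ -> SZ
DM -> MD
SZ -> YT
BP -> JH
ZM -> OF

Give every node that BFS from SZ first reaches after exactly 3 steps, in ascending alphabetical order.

FK, LZ, MD, NP, OF, ZC

Level 0: SZ
Level 1: BP, JH, LR, TS, WD, YT
Level 2: BO, DM, IJ, UH, ZM
Level 3: FK, LZ, MD, NP, OF, ZC
Level 4: EK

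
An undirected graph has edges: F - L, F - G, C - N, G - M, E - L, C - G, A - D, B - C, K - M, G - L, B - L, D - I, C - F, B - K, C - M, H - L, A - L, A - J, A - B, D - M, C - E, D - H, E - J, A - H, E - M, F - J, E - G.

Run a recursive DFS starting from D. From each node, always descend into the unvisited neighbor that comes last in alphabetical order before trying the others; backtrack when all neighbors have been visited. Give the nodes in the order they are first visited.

D → M → K → B → L → H → A → J → F → G → E → C → N → I

Visit D
D → M
M → K
K → B
B → L
L → H
H → A
A → J
J → F
F → G
G → E
E → C
C → N
D → I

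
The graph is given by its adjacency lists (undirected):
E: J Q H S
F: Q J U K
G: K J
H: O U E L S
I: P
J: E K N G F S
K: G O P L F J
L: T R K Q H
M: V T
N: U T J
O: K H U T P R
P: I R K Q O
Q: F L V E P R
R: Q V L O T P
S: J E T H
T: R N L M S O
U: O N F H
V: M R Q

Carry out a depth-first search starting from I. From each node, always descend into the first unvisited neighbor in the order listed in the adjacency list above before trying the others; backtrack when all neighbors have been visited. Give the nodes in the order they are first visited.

Visit I
I → P
P → R
R → Q
Q → F
F → J
J → E
E → H
H → O
O → K
K → G
K → L
L → T
T → N
N → U
T → M
M → V
T → S

I, P, R, Q, F, J, E, H, O, K, G, L, T, N, U, M, V, S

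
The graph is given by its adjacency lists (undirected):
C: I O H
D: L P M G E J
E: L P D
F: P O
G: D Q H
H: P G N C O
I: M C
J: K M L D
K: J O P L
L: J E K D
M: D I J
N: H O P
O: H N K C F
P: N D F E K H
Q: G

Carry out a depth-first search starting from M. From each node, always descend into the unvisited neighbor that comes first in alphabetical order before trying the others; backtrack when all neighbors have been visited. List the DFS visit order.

M, D, E, L, J, K, O, C, H, G, Q, N, P, F, I

Visit M
M → D
D → E
E → L
L → J
J → K
K → O
O → C
C → H
H → G
G → Q
H → N
N → P
P → F
C → I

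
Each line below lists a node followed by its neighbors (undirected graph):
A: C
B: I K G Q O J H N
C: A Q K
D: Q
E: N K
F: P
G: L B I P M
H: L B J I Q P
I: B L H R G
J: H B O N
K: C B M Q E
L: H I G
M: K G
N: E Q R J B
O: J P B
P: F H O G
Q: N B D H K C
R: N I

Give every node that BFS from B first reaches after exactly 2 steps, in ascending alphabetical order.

C, D, E, L, M, P, R

Level 0: B
Level 1: G, H, I, J, K, N, O, Q
Level 2: C, D, E, L, M, P, R
Level 3: A, F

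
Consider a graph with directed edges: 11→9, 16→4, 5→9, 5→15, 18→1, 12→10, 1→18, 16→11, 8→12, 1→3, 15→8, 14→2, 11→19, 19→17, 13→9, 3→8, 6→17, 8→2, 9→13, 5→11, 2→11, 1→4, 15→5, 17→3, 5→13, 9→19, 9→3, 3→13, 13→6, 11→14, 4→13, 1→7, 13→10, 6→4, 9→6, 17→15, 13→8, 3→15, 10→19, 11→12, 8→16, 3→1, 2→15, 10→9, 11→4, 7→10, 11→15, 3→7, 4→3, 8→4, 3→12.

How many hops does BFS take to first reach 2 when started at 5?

3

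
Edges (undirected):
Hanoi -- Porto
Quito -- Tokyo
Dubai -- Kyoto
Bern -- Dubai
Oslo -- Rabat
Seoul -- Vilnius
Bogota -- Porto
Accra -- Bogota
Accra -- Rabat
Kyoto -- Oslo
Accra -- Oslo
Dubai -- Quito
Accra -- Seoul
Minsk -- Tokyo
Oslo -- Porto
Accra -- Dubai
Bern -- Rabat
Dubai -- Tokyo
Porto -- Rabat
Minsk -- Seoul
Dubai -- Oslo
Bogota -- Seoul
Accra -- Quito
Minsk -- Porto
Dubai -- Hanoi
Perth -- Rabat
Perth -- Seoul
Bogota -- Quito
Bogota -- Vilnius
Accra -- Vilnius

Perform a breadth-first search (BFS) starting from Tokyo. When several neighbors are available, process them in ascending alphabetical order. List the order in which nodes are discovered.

Visit Tokyo; enqueue Dubai, Minsk, Quito → queue [Dubai, Minsk, Quito]
Visit Dubai; enqueue Accra, Bern, Hanoi, Kyoto, Oslo → queue [Minsk, Quito, Accra, Bern, Hanoi, Kyoto, Oslo]
Visit Minsk; enqueue Porto, Seoul → queue [Quito, Accra, Bern, Hanoi, Kyoto, Oslo, Porto, Seoul]
Visit Quito; enqueue Bogota → queue [Accra, Bern, Hanoi, Kyoto, Oslo, Porto, Seoul, Bogota]
Visit Accra; enqueue Rabat, Vilnius → queue [Bern, Hanoi, Kyoto, Oslo, Porto, Seoul, Bogota, Rabat, Vilnius]
Visit Bern → queue [Hanoi, Kyoto, Oslo, Porto, Seoul, Bogota, Rabat, Vilnius]
Visit Hanoi → queue [Kyoto, Oslo, Porto, Seoul, Bogota, Rabat, Vilnius]
Visit Kyoto → queue [Oslo, Porto, Seoul, Bogota, Rabat, Vilnius]
Visit Oslo → queue [Porto, Seoul, Bogota, Rabat, Vilnius]
Visit Porto → queue [Seoul, Bogota, Rabat, Vilnius]
Visit Seoul; enqueue Perth → queue [Bogota, Rabat, Vilnius, Perth]
Visit Bogota → queue [Rabat, Vilnius, Perth]
Visit Rabat → queue [Vilnius, Perth]
Visit Vilnius → queue [Perth]
Visit Perth → queue []

Tokyo Dubai Minsk Quito Accra Bern Hanoi Kyoto Oslo Porto Seoul Bogota Rabat Vilnius Perth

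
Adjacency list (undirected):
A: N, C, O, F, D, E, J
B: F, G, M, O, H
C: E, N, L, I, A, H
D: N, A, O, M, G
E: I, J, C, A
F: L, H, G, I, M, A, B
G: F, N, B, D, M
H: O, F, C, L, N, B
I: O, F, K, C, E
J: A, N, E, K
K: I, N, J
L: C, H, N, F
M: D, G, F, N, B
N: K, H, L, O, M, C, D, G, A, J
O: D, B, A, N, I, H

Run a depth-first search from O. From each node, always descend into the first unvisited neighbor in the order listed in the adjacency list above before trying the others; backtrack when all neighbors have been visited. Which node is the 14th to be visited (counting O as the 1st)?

Visit O
O → D
D → N
N → K
K → I
I → F
F → L
L → C
C → E
E → J
J → A
C → H
H → B
B → G
G → M

Visit order: O, D, N, K, I, F, L, C, E, J, A, H, B, G, M

G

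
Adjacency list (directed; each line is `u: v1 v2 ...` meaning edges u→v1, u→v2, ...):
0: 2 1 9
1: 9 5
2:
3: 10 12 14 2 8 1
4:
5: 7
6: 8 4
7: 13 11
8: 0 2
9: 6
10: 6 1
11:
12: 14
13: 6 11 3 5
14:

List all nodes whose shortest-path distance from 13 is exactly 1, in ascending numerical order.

3, 5, 6, 11

Level 0: 13
Level 1: 3, 5, 6, 11
Level 2: 1, 2, 4, 7, 8, 10, 12, 14
Level 3: 0, 9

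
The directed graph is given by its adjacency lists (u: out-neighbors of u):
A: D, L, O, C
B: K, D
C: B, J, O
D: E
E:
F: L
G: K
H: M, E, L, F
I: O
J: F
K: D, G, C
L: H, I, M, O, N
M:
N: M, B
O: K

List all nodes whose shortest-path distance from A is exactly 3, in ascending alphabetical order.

Level 0: A
Level 1: C, D, L, O
Level 2: B, E, H, I, J, K, M, N
Level 3: F, G

F, G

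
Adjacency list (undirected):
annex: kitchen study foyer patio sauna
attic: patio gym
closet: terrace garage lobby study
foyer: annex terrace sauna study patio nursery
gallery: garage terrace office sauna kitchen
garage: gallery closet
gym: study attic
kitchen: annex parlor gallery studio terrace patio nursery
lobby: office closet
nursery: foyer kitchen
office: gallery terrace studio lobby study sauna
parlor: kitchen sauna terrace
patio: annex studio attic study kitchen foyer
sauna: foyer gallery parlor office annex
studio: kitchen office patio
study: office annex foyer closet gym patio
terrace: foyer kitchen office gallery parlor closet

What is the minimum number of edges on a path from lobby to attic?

4

Level 0: lobby
Level 1: closet, office
Level 2: gallery, garage, sauna, studio, study, terrace
Level 3: annex, foyer, gym, kitchen, parlor, patio
Level 4: attic, nursery
attic first appears at level 4.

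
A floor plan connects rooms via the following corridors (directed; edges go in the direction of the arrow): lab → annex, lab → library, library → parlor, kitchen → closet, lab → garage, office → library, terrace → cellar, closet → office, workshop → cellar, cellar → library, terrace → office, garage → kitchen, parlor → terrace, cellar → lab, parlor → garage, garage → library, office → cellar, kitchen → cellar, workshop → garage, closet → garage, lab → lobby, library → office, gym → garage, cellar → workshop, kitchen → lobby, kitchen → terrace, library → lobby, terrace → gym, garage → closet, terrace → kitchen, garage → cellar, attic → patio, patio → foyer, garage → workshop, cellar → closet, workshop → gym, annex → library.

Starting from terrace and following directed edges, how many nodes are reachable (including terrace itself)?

13

BFS from terrace visits: terrace, cellar, gym, kitchen, office, closet, lab, library, workshop, garage, lobby, annex, parlor
Reachable nodes: 13 of 16 total.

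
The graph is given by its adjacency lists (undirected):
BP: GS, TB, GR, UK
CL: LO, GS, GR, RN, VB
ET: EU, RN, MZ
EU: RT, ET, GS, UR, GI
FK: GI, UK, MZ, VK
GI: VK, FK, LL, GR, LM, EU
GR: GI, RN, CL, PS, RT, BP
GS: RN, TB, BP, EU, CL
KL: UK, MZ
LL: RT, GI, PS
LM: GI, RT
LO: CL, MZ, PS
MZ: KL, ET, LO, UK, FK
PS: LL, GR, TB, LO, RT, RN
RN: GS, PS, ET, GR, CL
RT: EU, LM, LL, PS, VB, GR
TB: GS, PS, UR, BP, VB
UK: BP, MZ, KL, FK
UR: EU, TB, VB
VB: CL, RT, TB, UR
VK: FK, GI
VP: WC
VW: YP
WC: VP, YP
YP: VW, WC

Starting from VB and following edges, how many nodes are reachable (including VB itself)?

BFS from VB visits: VB, UR, TB, RT, CL, EU, PS, GS, BP, LM, LL, GR, RN, LO, GI, ET, UK, MZ, VK, FK, KL
Reachable nodes: 21 of 25 total.

21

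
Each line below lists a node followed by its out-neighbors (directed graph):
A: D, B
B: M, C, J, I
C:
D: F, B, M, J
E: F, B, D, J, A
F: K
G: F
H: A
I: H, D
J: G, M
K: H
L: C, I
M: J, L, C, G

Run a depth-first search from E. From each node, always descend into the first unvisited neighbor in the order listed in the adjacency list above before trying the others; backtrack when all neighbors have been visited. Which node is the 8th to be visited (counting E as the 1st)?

M

Visit E
E → F
F → K
K → H
H → A
A → D
D → B
B → M
M → J
J → G
M → L
L → C
L → I

Visit order: E, F, K, H, A, D, B, M, J, G, L, C, I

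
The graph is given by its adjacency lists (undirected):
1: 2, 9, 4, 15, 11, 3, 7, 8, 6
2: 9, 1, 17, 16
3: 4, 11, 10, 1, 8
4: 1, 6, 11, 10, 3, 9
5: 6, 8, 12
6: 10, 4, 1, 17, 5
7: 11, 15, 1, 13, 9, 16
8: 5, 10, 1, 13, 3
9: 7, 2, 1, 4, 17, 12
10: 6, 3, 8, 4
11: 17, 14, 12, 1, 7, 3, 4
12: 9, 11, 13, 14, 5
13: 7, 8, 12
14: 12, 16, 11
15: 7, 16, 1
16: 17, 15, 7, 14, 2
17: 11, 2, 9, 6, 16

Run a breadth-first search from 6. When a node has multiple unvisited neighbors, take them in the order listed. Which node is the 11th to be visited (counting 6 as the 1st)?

2

Visit 6; enqueue 10, 4, 1, 17, 5 → queue [10, 4, 1, 17, 5]
Visit 10; enqueue 3, 8 → queue [4, 1, 17, 5, 3, 8]
Visit 4; enqueue 11, 9 → queue [1, 17, 5, 3, 8, 11, 9]
Visit 1; enqueue 2, 15, 7 → queue [17, 5, 3, 8, 11, 9, 2, 15, 7]
Visit 17; enqueue 16 → queue [5, 3, 8, 11, 9, 2, 15, 7, 16]
Visit 5; enqueue 12 → queue [3, 8, 11, 9, 2, 15, 7, 16, 12]
Visit 3 → queue [8, 11, 9, 2, 15, 7, 16, 12]
Visit 8; enqueue 13 → queue [11, 9, 2, 15, 7, 16, 12, 13]
Visit 11; enqueue 14 → queue [9, 2, 15, 7, 16, 12, 13, 14]
Visit 9 → queue [2, 15, 7, 16, 12, 13, 14]
Visit 2 → queue [15, 7, 16, 12, 13, 14]
Visit 15 → queue [7, 16, 12, 13, 14]
Visit 7 → queue [16, 12, 13, 14]
Visit 16 → queue [12, 13, 14]
Visit 12 → queue [13, 14]
Visit 13 → queue [14]
Visit 14 → queue []

Visit order: 6, 10, 4, 1, 17, 5, 3, 8, 11, 9, 2, 15, 7, 16, 12, 13, 14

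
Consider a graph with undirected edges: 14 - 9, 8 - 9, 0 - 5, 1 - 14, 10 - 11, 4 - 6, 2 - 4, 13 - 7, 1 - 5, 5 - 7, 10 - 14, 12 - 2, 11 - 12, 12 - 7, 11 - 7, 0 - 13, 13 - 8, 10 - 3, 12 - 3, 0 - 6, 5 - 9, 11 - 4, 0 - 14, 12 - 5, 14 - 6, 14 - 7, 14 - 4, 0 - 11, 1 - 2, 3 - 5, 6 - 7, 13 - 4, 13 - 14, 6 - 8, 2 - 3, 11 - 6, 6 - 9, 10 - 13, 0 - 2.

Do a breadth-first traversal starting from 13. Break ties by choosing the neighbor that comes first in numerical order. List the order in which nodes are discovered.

Visit 13; enqueue 0, 4, 7, 8, 10, 14 → queue [0, 4, 7, 8, 10, 14]
Visit 0; enqueue 2, 5, 6, 11 → queue [4, 7, 8, 10, 14, 2, 5, 6, 11]
Visit 4 → queue [7, 8, 10, 14, 2, 5, 6, 11]
Visit 7; enqueue 12 → queue [8, 10, 14, 2, 5, 6, 11, 12]
Visit 8; enqueue 9 → queue [10, 14, 2, 5, 6, 11, 12, 9]
Visit 10; enqueue 3 → queue [14, 2, 5, 6, 11, 12, 9, 3]
Visit 14; enqueue 1 → queue [2, 5, 6, 11, 12, 9, 3, 1]
Visit 2 → queue [5, 6, 11, 12, 9, 3, 1]
Visit 5 → queue [6, 11, 12, 9, 3, 1]
Visit 6 → queue [11, 12, 9, 3, 1]
Visit 11 → queue [12, 9, 3, 1]
Visit 12 → queue [9, 3, 1]
Visit 9 → queue [3, 1]
Visit 3 → queue [1]
Visit 1 → queue []

13, 0, 4, 7, 8, 10, 14, 2, 5, 6, 11, 12, 9, 3, 1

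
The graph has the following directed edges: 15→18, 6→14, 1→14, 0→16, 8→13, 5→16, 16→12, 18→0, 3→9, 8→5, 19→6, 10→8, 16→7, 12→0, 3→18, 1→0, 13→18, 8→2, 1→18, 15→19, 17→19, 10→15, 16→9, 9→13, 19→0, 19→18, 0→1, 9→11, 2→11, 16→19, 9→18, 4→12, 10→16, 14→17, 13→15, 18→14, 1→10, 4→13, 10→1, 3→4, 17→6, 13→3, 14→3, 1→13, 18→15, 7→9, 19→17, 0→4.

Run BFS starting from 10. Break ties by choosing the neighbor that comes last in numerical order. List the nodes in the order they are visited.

Visit 10; enqueue 16, 15, 8, 1 → queue [16, 15, 8, 1]
Visit 16; enqueue 19, 12, 9, 7 → queue [15, 8, 1, 19, 12, 9, 7]
Visit 15; enqueue 18 → queue [8, 1, 19, 12, 9, 7, 18]
Visit 8; enqueue 13, 5, 2 → queue [1, 19, 12, 9, 7, 18, 13, 5, 2]
Visit 1; enqueue 14, 0 → queue [19, 12, 9, 7, 18, 13, 5, 2, 14, 0]
Visit 19; enqueue 17, 6 → queue [12, 9, 7, 18, 13, 5, 2, 14, 0, 17, 6]
Visit 12 → queue [9, 7, 18, 13, 5, 2, 14, 0, 17, 6]
Visit 9; enqueue 11 → queue [7, 18, 13, 5, 2, 14, 0, 17, 6, 11]
Visit 7 → queue [18, 13, 5, 2, 14, 0, 17, 6, 11]
Visit 18 → queue [13, 5, 2, 14, 0, 17, 6, 11]
Visit 13; enqueue 3 → queue [5, 2, 14, 0, 17, 6, 11, 3]
Visit 5 → queue [2, 14, 0, 17, 6, 11, 3]
Visit 2 → queue [14, 0, 17, 6, 11, 3]
Visit 14 → queue [0, 17, 6, 11, 3]
Visit 0; enqueue 4 → queue [17, 6, 11, 3, 4]
Visit 17 → queue [6, 11, 3, 4]
Visit 6 → queue [11, 3, 4]
Visit 11 → queue [3, 4]
Visit 3 → queue [4]
Visit 4 → queue []

10 16 15 8 1 19 12 9 7 18 13 5 2 14 0 17 6 11 3 4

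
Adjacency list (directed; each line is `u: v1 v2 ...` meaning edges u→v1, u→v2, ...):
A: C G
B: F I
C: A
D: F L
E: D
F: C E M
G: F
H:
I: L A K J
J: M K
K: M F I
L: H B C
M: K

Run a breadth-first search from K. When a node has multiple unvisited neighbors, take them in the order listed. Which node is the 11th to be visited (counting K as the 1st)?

Visit K; enqueue M, F, I → queue [M, F, I]
Visit M → queue [F, I]
Visit F; enqueue C, E → queue [I, C, E]
Visit I; enqueue L, A, J → queue [C, E, L, A, J]
Visit C → queue [E, L, A, J]
Visit E; enqueue D → queue [L, A, J, D]
Visit L; enqueue H, B → queue [A, J, D, H, B]
Visit A; enqueue G → queue [J, D, H, B, G]
Visit J → queue [D, H, B, G]
Visit D → queue [H, B, G]
Visit H → queue [B, G]
Visit B → queue [G]
Visit G → queue []

Visit order: K, M, F, I, C, E, L, A, J, D, H, B, G

H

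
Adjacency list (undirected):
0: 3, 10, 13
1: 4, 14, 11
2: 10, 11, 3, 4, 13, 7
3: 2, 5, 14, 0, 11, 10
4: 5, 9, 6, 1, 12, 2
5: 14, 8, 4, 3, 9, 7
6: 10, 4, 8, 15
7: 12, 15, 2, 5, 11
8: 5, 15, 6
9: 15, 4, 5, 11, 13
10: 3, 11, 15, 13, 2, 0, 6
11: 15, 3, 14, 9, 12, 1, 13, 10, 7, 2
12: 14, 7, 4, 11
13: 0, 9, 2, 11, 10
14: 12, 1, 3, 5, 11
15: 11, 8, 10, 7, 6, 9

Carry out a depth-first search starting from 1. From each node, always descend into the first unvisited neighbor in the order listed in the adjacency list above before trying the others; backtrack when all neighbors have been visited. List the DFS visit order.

1 → 4 → 5 → 14 → 12 → 7 → 15 → 11 → 3 → 2 → 10 → 13 → 0 → 9 → 6 → 8

Visit 1
1 → 4
4 → 5
5 → 14
14 → 12
12 → 7
7 → 15
15 → 11
11 → 3
3 → 2
2 → 10
10 → 13
13 → 0
13 → 9
10 → 6
6 → 8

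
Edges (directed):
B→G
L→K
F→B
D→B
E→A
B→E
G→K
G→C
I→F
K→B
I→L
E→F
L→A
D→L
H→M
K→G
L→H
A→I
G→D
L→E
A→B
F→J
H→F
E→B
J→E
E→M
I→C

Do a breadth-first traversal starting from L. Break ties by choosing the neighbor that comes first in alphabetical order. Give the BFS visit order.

L -> A -> E -> H -> K -> B -> I -> F -> M -> G -> C -> J -> D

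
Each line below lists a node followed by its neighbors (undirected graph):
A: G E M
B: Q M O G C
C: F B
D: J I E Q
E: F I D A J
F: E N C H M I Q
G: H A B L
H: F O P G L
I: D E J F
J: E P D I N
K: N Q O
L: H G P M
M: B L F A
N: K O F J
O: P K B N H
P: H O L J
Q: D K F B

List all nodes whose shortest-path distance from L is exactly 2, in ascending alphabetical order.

A, B, F, J, O

Level 0: L
Level 1: G, H, M, P
Level 2: A, B, F, J, O
Level 3: C, D, E, I, K, N, Q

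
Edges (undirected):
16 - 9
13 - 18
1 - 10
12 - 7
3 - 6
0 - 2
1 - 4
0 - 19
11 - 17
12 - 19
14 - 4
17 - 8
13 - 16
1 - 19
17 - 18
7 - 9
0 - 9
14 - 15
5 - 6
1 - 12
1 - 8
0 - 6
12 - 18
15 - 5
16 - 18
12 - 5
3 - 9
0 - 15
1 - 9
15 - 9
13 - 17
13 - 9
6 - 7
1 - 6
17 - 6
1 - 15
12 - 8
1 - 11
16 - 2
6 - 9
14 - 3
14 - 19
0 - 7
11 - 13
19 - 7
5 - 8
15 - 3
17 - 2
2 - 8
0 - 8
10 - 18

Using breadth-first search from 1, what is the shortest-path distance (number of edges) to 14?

2

Level 0: 1
Level 1: 4, 6, 8, 9, 10, 11, 12, 15, 19
Level 2: 0, 2, 3, 5, 7, 13, 14, 16, 17, 18
14 first appears at level 2.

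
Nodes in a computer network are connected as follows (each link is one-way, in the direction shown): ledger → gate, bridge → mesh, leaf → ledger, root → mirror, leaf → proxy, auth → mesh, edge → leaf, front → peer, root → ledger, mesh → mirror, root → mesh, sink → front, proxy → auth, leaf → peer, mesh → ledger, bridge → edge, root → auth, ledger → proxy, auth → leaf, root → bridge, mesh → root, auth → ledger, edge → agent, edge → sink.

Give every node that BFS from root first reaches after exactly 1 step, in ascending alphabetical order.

Level 0: root
Level 1: auth, bridge, ledger, mesh, mirror
Level 2: edge, gate, leaf, proxy
Level 3: agent, peer, sink
Level 4: front

auth, bridge, ledger, mesh, mirror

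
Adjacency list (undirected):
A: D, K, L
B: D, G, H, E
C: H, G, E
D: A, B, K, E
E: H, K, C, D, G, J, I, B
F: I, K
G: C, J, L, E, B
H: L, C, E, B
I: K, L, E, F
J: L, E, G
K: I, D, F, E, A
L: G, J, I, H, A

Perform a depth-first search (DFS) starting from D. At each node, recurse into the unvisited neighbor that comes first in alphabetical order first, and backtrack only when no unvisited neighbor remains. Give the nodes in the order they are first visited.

Visit D
D → A
A → K
K → E
E → B
B → G
G → C
C → H
H → L
L → I
I → F
L → J

D → A → K → E → B → G → C → H → L → I → F → J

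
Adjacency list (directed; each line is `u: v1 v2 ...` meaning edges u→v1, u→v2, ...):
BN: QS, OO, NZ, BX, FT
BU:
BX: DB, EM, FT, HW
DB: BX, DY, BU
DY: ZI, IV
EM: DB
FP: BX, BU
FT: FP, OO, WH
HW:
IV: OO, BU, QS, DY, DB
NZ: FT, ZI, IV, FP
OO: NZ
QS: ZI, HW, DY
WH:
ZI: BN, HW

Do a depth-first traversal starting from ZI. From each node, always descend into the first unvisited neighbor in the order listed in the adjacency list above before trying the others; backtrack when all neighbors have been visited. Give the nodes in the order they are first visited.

ZI -> BN -> QS -> HW -> DY -> IV -> OO -> NZ -> FT -> FP -> BX -> DB -> BU -> EM -> WH

Visit ZI
ZI → BN
BN → QS
QS → HW
QS → DY
DY → IV
IV → OO
OO → NZ
NZ → FT
FT → FP
FP → BX
BX → DB
DB → BU
BX → EM
FT → WH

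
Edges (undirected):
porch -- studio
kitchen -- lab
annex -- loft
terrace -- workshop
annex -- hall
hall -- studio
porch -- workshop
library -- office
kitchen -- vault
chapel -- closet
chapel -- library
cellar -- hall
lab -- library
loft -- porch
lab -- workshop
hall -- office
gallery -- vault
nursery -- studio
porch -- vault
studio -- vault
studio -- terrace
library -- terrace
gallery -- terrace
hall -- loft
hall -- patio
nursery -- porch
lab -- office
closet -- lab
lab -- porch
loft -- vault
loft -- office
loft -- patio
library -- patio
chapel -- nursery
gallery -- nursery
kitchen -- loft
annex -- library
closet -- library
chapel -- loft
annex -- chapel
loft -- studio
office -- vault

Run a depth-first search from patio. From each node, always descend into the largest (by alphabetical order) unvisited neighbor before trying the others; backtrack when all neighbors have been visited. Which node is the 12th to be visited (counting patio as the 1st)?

office

Visit patio
patio → loft
loft → vault
vault → studio
studio → terrace
terrace → workshop
workshop → porch
porch → nursery
nursery → gallery
nursery → chapel
chapel → library
library → office
office → lab
lab → kitchen
lab → closet
office → hall
hall → cellar
hall → annex

Visit order: patio, loft, vault, studio, terrace, workshop, porch, nursery, gallery, chapel, library, office, lab, kitchen, closet, hall, cellar, annex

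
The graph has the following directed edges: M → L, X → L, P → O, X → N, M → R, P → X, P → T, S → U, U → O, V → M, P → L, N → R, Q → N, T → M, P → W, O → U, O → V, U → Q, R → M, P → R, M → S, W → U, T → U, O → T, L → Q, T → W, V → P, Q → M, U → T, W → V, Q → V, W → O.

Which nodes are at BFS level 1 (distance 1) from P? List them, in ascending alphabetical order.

Level 0: P
Level 1: L, O, R, T, W, X
Level 2: M, N, Q, U, V
Level 3: S

L, O, R, T, W, X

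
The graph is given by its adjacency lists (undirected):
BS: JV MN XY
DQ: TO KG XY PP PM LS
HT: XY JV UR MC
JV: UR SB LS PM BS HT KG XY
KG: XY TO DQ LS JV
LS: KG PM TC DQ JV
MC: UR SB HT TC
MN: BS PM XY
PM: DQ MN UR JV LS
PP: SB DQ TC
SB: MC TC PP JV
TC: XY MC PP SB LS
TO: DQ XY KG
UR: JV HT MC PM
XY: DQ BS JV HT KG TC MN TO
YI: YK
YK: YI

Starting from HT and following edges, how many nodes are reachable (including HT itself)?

BFS from HT visits: HT, JV, MC, UR, XY, BS, KG, LS, PM, SB, TC, DQ, MN, TO, PP
Reachable nodes: 15 of 17 total.

15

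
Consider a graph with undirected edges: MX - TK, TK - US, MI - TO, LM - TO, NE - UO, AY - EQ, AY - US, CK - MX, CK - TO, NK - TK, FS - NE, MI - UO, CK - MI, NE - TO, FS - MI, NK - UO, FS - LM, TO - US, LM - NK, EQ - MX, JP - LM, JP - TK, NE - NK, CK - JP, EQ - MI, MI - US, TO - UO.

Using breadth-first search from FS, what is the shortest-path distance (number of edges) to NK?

Level 0: FS
Level 1: LM, MI, NE
Level 2: CK, EQ, JP, NK, TO, UO, US
Level 3: AY, MX, TK
NK first appears at level 2.

2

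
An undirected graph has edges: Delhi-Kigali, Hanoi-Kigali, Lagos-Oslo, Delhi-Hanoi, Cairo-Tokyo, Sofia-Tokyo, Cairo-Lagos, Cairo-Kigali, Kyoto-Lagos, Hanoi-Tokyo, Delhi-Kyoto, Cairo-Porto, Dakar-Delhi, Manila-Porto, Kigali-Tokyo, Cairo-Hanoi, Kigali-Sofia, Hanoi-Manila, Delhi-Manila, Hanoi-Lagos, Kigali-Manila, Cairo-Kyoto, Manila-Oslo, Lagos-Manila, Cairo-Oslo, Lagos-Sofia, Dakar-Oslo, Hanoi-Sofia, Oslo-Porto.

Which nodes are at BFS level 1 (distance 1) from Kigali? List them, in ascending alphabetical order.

Level 0: Kigali
Level 1: Cairo, Delhi, Hanoi, Manila, Sofia, Tokyo
Level 2: Dakar, Kyoto, Lagos, Oslo, Porto

Cairo, Delhi, Hanoi, Manila, Sofia, Tokyo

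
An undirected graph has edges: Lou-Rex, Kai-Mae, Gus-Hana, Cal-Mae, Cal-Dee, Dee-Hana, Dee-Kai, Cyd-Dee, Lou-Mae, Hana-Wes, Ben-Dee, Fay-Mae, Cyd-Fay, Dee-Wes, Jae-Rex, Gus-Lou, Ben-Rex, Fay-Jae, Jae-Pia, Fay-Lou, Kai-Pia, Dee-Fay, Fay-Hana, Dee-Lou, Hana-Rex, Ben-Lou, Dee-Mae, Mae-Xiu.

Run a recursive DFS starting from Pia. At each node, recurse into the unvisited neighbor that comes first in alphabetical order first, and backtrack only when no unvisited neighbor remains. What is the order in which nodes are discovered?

Visit Pia
Pia → Jae
Jae → Fay
Fay → Cyd
Cyd → Dee
Dee → Ben
Ben → Lou
Lou → Gus
Gus → Hana
Hana → Rex
Hana → Wes
Lou → Mae
Mae → Cal
Mae → Kai
Mae → Xiu

Pia, Jae, Fay, Cyd, Dee, Ben, Lou, Gus, Hana, Rex, Wes, Mae, Cal, Kai, Xiu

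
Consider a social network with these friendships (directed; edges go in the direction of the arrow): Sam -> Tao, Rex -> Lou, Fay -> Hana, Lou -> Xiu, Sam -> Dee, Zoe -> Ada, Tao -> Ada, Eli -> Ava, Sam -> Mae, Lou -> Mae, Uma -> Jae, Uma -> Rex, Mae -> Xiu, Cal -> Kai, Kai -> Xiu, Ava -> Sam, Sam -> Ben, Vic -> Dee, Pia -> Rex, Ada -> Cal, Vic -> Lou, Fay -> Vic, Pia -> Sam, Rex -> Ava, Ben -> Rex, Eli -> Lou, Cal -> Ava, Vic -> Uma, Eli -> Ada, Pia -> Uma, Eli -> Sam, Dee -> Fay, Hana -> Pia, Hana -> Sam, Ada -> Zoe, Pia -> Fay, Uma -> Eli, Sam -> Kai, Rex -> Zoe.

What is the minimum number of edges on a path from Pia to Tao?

2

Level 0: Pia
Level 1: Fay, Rex, Sam, Uma
Level 2: Ava, Ben, Dee, Eli, Hana, Jae, Kai, Lou, Mae, Tao, Vic, Zoe
Level 3: Ada, Xiu
Level 4: Cal
Tao first appears at level 2.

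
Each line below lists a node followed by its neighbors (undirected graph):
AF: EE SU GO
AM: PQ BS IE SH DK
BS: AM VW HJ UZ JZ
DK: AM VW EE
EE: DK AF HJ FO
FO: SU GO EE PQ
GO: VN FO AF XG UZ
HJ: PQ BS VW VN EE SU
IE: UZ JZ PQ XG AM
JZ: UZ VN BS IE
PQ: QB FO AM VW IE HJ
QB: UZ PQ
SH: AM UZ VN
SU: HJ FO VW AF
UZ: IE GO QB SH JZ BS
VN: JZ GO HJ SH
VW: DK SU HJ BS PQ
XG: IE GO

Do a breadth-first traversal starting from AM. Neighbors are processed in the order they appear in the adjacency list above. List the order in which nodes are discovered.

AM PQ BS IE SH DK QB FO VW HJ UZ JZ XG VN EE SU GO AF

Visit AM; enqueue PQ, BS, IE, SH, DK → queue [PQ, BS, IE, SH, DK]
Visit PQ; enqueue QB, FO, VW, HJ → queue [BS, IE, SH, DK, QB, FO, VW, HJ]
Visit BS; enqueue UZ, JZ → queue [IE, SH, DK, QB, FO, VW, HJ, UZ, JZ]
Visit IE; enqueue XG → queue [SH, DK, QB, FO, VW, HJ, UZ, JZ, XG]
Visit SH; enqueue VN → queue [DK, QB, FO, VW, HJ, UZ, JZ, XG, VN]
Visit DK; enqueue EE → queue [QB, FO, VW, HJ, UZ, JZ, XG, VN, EE]
Visit QB → queue [FO, VW, HJ, UZ, JZ, XG, VN, EE]
Visit FO; enqueue SU, GO → queue [VW, HJ, UZ, JZ, XG, VN, EE, SU, GO]
Visit VW → queue [HJ, UZ, JZ, XG, VN, EE, SU, GO]
Visit HJ → queue [UZ, JZ, XG, VN, EE, SU, GO]
Visit UZ → queue [JZ, XG, VN, EE, SU, GO]
Visit JZ → queue [XG, VN, EE, SU, GO]
Visit XG → queue [VN, EE, SU, GO]
Visit VN → queue [EE, SU, GO]
Visit EE; enqueue AF → queue [SU, GO, AF]
Visit SU → queue [GO, AF]
Visit GO → queue [AF]
Visit AF → queue []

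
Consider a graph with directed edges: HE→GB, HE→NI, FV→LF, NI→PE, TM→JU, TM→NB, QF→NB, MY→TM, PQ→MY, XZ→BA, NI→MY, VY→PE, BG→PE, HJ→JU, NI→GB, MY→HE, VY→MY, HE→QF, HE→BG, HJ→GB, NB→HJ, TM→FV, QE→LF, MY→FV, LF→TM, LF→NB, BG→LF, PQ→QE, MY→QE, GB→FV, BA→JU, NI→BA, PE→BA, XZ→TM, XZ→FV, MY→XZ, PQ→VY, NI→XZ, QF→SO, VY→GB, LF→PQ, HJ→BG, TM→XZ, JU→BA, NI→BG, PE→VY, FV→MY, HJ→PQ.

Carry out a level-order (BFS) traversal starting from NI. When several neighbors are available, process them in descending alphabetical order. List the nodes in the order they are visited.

NI -> XZ -> PE -> MY -> GB -> BG -> BA -> TM -> FV -> VY -> QE -> HE -> LF -> JU -> NB -> QF -> PQ -> HJ -> SO

Visit NI; enqueue XZ, PE, MY, GB, BG, BA → queue [XZ, PE, MY, GB, BG, BA]
Visit XZ; enqueue TM, FV → queue [PE, MY, GB, BG, BA, TM, FV]
Visit PE; enqueue VY → queue [MY, GB, BG, BA, TM, FV, VY]
Visit MY; enqueue QE, HE → queue [GB, BG, BA, TM, FV, VY, QE, HE]
Visit GB → queue [BG, BA, TM, FV, VY, QE, HE]
Visit BG; enqueue LF → queue [BA, TM, FV, VY, QE, HE, LF]
Visit BA; enqueue JU → queue [TM, FV, VY, QE, HE, LF, JU]
Visit TM; enqueue NB → queue [FV, VY, QE, HE, LF, JU, NB]
Visit FV → queue [VY, QE, HE, LF, JU, NB]
Visit VY → queue [QE, HE, LF, JU, NB]
Visit QE → queue [HE, LF, JU, NB]
Visit HE; enqueue QF → queue [LF, JU, NB, QF]
Visit LF; enqueue PQ → queue [JU, NB, QF, PQ]
Visit JU → queue [NB, QF, PQ]
Visit NB; enqueue HJ → queue [QF, PQ, HJ]
Visit QF; enqueue SO → queue [PQ, HJ, SO]
Visit PQ → queue [HJ, SO]
Visit HJ → queue [SO]
Visit SO → queue []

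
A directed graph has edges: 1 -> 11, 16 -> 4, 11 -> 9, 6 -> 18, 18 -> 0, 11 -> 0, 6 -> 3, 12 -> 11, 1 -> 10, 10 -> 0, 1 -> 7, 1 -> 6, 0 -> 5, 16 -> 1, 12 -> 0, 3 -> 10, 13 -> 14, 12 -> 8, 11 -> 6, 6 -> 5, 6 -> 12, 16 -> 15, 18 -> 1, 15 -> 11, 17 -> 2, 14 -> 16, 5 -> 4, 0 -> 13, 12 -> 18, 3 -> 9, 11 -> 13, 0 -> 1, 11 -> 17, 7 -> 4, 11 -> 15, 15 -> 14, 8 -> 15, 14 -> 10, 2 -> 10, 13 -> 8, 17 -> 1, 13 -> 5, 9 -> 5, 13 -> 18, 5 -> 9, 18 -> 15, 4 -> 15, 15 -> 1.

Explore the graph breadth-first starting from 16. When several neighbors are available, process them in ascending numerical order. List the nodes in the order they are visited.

16 → 1 → 4 → 15 → 6 → 7 → 10 → 11 → 14 → 3 → 5 → 12 → 18 → 0 → 9 → 13 → 17 → 8 → 2

Visit 16; enqueue 1, 4, 15 → queue [1, 4, 15]
Visit 1; enqueue 6, 7, 10, 11 → queue [4, 15, 6, 7, 10, 11]
Visit 4 → queue [15, 6, 7, 10, 11]
Visit 15; enqueue 14 → queue [6, 7, 10, 11, 14]
Visit 6; enqueue 3, 5, 12, 18 → queue [7, 10, 11, 14, 3, 5, 12, 18]
Visit 7 → queue [10, 11, 14, 3, 5, 12, 18]
Visit 10; enqueue 0 → queue [11, 14, 3, 5, 12, 18, 0]
Visit 11; enqueue 9, 13, 17 → queue [14, 3, 5, 12, 18, 0, 9, 13, 17]
Visit 14 → queue [3, 5, 12, 18, 0, 9, 13, 17]
Visit 3 → queue [5, 12, 18, 0, 9, 13, 17]
Visit 5 → queue [12, 18, 0, 9, 13, 17]
Visit 12; enqueue 8 → queue [18, 0, 9, 13, 17, 8]
Visit 18 → queue [0, 9, 13, 17, 8]
Visit 0 → queue [9, 13, 17, 8]
Visit 9 → queue [13, 17, 8]
Visit 13 → queue [17, 8]
Visit 17; enqueue 2 → queue [8, 2]
Visit 8 → queue [2]
Visit 2 → queue []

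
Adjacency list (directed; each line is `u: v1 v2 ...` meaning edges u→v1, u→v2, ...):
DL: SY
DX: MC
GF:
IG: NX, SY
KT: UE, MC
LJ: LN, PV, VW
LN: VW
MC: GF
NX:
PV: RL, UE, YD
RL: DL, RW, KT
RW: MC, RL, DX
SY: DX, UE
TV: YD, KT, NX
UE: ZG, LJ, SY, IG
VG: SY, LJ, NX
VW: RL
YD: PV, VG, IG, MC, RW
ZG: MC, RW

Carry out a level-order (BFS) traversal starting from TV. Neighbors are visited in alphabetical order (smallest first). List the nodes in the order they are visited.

TV -> KT -> NX -> YD -> MC -> UE -> IG -> PV -> RW -> VG -> GF -> LJ -> SY -> ZG -> RL -> DX -> LN -> VW -> DL

Visit TV; enqueue KT, NX, YD → queue [KT, NX, YD]
Visit KT; enqueue MC, UE → queue [NX, YD, MC, UE]
Visit NX → queue [YD, MC, UE]
Visit YD; enqueue IG, PV, RW, VG → queue [MC, UE, IG, PV, RW, VG]
Visit MC; enqueue GF → queue [UE, IG, PV, RW, VG, GF]
Visit UE; enqueue LJ, SY, ZG → queue [IG, PV, RW, VG, GF, LJ, SY, ZG]
Visit IG → queue [PV, RW, VG, GF, LJ, SY, ZG]
Visit PV; enqueue RL → queue [RW, VG, GF, LJ, SY, ZG, RL]
Visit RW; enqueue DX → queue [VG, GF, LJ, SY, ZG, RL, DX]
Visit VG → queue [GF, LJ, SY, ZG, RL, DX]
Visit GF → queue [LJ, SY, ZG, RL, DX]
Visit LJ; enqueue LN, VW → queue [SY, ZG, RL, DX, LN, VW]
Visit SY → queue [ZG, RL, DX, LN, VW]
Visit ZG → queue [RL, DX, LN, VW]
Visit RL; enqueue DL → queue [DX, LN, VW, DL]
Visit DX → queue [LN, VW, DL]
Visit LN → queue [VW, DL]
Visit VW → queue [DL]
Visit DL → queue []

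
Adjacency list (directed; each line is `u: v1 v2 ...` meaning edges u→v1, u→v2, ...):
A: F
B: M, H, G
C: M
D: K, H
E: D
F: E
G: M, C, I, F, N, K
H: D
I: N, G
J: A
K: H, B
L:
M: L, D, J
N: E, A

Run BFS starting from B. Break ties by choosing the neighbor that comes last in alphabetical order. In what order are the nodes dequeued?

Visit B; enqueue M, H, G → queue [M, H, G]
Visit M; enqueue L, J, D → queue [H, G, L, J, D]
Visit H → queue [G, L, J, D]
Visit G; enqueue N, K, I, F, C → queue [L, J, D, N, K, I, F, C]
Visit L → queue [J, D, N, K, I, F, C]
Visit J; enqueue A → queue [D, N, K, I, F, C, A]
Visit D → queue [N, K, I, F, C, A]
Visit N; enqueue E → queue [K, I, F, C, A, E]
Visit K → queue [I, F, C, A, E]
Visit I → queue [F, C, A, E]
Visit F → queue [C, A, E]
Visit C → queue [A, E]
Visit A → queue [E]
Visit E → queue []

B, M, H, G, L, J, D, N, K, I, F, C, A, E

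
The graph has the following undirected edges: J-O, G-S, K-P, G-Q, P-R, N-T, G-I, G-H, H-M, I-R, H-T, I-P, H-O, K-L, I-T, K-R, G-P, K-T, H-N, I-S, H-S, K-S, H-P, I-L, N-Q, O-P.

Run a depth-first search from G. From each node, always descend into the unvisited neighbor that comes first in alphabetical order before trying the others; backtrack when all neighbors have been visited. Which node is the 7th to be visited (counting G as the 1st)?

I

Visit G
G → H
H → M
H → N
N → Q
N → T
T → I
I → L
L → K
K → P
P → O
O → J
P → R
K → S

Visit order: G, H, M, N, Q, T, I, L, K, P, O, J, R, S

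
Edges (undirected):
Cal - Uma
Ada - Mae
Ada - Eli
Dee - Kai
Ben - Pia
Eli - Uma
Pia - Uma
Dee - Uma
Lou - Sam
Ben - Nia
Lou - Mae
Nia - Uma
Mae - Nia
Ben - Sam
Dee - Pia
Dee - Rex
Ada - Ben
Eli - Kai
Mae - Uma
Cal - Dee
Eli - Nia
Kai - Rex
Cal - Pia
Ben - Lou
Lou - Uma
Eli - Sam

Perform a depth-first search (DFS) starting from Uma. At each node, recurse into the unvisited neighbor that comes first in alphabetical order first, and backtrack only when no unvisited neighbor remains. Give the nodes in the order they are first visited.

Uma → Cal → Dee → Kai → Eli → Ada → Ben → Lou → Mae → Nia → Sam → Pia → Rex

Visit Uma
Uma → Cal
Cal → Dee
Dee → Kai
Kai → Eli
Eli → Ada
Ada → Ben
Ben → Lou
Lou → Mae
Mae → Nia
Lou → Sam
Ben → Pia
Kai → Rex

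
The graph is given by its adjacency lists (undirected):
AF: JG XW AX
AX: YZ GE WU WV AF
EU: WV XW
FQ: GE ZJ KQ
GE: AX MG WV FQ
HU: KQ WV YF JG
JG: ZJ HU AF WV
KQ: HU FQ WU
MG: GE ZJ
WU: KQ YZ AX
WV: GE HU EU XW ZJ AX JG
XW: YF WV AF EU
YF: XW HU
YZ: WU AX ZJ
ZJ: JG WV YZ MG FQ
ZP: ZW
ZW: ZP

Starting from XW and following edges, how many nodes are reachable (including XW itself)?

BFS from XW visits: XW, YF, WV, AF, EU, HU, GE, ZJ, AX, JG, KQ, MG, FQ, YZ, WU
Reachable nodes: 15 of 17 total.

15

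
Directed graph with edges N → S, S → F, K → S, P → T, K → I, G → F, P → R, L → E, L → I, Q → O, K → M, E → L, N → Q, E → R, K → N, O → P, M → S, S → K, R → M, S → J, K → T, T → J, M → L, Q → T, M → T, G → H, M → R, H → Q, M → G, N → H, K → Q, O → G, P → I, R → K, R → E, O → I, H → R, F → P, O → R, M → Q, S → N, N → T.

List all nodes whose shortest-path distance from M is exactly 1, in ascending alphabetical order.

Level 0: M
Level 1: G, L, Q, R, S, T
Level 2: E, F, H, I, J, K, N, O
Level 3: P

G, L, Q, R, S, T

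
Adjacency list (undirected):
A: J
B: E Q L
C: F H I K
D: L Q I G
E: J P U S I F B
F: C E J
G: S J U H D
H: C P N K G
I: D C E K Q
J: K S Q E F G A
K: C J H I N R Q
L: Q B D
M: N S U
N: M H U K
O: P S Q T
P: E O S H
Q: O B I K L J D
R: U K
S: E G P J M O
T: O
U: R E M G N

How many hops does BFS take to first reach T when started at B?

Level 0: B
Level 1: E, L, Q
Level 2: D, F, I, J, K, O, P, S, U
Level 3: A, C, G, H, M, N, R, T
T first appears at level 3.

3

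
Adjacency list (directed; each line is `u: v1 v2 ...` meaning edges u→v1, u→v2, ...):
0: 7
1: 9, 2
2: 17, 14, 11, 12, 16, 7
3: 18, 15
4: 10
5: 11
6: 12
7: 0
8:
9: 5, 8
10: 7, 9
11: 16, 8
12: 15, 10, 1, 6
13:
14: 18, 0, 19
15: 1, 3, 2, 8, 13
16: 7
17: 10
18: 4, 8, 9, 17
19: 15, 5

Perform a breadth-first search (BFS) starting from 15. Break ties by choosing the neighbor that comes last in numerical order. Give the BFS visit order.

Visit 15; enqueue 13, 8, 3, 2, 1 → queue [13, 8, 3, 2, 1]
Visit 13 → queue [8, 3, 2, 1]
Visit 8 → queue [3, 2, 1]
Visit 3; enqueue 18 → queue [2, 1, 18]
Visit 2; enqueue 17, 16, 14, 12, 11, 7 → queue [1, 18, 17, 16, 14, 12, 11, 7]
Visit 1; enqueue 9 → queue [18, 17, 16, 14, 12, 11, 7, 9]
Visit 18; enqueue 4 → queue [17, 16, 14, 12, 11, 7, 9, 4]
Visit 17; enqueue 10 → queue [16, 14, 12, 11, 7, 9, 4, 10]
Visit 16 → queue [14, 12, 11, 7, 9, 4, 10]
Visit 14; enqueue 19, 0 → queue [12, 11, 7, 9, 4, 10, 19, 0]
Visit 12; enqueue 6 → queue [11, 7, 9, 4, 10, 19, 0, 6]
Visit 11 → queue [7, 9, 4, 10, 19, 0, 6]
Visit 7 → queue [9, 4, 10, 19, 0, 6]
Visit 9; enqueue 5 → queue [4, 10, 19, 0, 6, 5]
Visit 4 → queue [10, 19, 0, 6, 5]
Visit 10 → queue [19, 0, 6, 5]
Visit 19 → queue [0, 6, 5]
Visit 0 → queue [6, 5]
Visit 6 → queue [5]
Visit 5 → queue []

15 13 8 3 2 1 18 17 16 14 12 11 7 9 4 10 19 0 6 5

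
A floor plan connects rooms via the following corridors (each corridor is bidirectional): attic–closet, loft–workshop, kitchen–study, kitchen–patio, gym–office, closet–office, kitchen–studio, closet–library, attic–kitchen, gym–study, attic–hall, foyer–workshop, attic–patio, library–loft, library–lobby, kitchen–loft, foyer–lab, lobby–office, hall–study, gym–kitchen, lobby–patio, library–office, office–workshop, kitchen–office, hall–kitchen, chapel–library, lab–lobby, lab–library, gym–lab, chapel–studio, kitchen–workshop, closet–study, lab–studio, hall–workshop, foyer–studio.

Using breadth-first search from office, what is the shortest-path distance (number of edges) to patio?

Level 0: office
Level 1: closet, gym, kitchen, library, lobby, workshop
Level 2: attic, chapel, foyer, hall, lab, loft, patio, studio, study
patio first appears at level 2.

2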